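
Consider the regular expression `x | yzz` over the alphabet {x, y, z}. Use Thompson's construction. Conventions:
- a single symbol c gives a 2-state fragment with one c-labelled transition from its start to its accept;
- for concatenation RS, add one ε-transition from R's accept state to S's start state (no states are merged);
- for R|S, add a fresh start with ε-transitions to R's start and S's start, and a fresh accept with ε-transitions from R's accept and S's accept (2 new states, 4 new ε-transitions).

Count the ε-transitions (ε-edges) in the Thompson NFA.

6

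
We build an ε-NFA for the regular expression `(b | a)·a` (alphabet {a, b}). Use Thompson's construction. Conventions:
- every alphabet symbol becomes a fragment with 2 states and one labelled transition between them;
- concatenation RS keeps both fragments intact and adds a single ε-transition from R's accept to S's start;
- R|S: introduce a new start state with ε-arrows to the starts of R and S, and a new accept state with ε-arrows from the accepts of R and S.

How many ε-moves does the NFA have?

5

Bottom-up over the parse tree:
Each of the 3 symbol leaves contributes 0 ε-transitions.
  b | a — 4 ε-transitions
  (b | a)·a — 5 ε-transitions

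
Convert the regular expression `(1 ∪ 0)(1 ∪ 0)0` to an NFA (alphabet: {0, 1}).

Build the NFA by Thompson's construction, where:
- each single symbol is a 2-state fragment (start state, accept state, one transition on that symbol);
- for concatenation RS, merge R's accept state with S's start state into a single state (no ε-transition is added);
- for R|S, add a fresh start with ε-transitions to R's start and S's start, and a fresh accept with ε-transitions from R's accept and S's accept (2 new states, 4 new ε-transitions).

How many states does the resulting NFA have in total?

12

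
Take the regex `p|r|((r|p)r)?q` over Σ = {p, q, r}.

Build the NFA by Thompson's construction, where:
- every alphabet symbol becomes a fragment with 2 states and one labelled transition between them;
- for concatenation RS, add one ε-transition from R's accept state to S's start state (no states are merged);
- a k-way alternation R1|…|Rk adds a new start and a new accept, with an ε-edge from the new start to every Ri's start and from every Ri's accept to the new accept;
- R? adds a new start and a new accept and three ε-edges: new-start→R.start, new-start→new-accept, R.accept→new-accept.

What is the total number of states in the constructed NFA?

18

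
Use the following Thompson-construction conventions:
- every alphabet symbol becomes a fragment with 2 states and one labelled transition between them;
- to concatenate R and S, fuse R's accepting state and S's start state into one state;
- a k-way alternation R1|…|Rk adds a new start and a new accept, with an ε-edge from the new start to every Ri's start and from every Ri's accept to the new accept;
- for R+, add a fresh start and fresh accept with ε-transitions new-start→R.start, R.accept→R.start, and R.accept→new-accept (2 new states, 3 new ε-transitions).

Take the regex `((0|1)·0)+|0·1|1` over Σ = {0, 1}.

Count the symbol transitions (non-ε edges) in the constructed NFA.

6

Recursing over subexpressions:
Each of the 6 symbol leaves contributes exactly 1 symbol transition.
  0|1 : 2 symbol transitions
  (0|1)·0 : 3 symbol transitions
  ((0|1)·0)+ : 3 symbol transitions
  0·1 : 2 symbol transitions
  ((0|1)·0)+|0·1|1 : 6 symbol transitions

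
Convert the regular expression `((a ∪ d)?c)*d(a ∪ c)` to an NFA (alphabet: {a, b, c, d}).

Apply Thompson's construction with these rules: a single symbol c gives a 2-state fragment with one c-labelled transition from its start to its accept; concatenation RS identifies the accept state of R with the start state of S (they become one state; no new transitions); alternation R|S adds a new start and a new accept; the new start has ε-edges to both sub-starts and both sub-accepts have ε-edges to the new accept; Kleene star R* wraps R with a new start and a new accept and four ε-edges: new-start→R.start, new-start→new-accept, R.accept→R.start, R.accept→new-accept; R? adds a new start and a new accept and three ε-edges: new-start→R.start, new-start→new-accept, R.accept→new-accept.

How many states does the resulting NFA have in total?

17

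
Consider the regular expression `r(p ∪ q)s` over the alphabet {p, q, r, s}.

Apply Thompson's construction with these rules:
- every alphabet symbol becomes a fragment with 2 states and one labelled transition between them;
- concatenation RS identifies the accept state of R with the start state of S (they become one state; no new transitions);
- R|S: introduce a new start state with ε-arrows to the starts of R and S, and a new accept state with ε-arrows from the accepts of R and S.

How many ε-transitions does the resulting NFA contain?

4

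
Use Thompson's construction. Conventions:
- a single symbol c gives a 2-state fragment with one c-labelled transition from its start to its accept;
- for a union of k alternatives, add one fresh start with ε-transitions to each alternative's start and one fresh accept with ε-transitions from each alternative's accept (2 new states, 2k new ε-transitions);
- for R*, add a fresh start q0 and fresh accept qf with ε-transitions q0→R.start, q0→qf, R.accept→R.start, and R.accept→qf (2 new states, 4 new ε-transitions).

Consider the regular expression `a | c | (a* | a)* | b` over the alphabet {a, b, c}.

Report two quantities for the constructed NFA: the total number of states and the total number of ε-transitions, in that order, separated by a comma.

By structural recursion:
Each of the 5 symbol leaves contributes 2 states and 0 ε-transitions.
  a* — 4 states, 4 ε-transitions
  a* | a — 8 states, 8 ε-transitions
  (a* | a)* — 10 states, 12 ε-transitions
  a | c | (a* | a)* | b — 18 states, 20 ε-transitions

18, 20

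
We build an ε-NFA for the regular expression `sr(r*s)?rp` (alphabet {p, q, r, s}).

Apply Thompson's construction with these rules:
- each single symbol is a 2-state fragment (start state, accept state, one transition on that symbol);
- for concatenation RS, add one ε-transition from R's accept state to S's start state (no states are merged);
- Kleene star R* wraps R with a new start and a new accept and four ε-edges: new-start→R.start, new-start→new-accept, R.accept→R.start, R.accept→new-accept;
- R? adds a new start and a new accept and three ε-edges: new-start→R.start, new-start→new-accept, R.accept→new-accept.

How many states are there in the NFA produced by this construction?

Bottom-up over the parse tree:
Each of the 6 symbol leaves contributes a 2-state fragment.
  r* → 4 states
  r*s → 6 states
  (r*s)? → 8 states
  sr(r*s)?rp → 16 states

16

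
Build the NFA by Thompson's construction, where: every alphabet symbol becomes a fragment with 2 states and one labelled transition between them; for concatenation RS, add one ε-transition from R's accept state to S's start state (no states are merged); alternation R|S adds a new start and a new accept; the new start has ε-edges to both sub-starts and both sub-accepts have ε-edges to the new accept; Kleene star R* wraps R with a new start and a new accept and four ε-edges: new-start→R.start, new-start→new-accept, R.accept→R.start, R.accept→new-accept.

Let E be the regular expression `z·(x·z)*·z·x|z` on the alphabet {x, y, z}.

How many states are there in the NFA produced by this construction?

Bottom-up over the parse tree:
Each of the 6 symbol leaves contributes a 2-state fragment.
  x·z → 4 states
  (x·z)* → 6 states
  z·(x·z)*·z·x → 12 states
  z·(x·z)*·z·x|z → 16 states

16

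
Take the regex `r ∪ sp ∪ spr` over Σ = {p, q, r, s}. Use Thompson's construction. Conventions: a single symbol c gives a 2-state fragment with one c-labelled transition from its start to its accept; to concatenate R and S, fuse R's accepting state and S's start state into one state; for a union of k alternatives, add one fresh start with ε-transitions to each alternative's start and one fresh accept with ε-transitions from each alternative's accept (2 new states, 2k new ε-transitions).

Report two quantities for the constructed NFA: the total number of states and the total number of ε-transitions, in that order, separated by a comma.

Recursing over subexpressions:
Each of the 6 symbol leaves contributes 2 states and 0 ε-transitions.
  sp → 3 states, 0 ε-transitions
  spr → 4 states, 0 ε-transitions
  r ∪ sp ∪ spr → 11 states, 6 ε-transitions

11, 6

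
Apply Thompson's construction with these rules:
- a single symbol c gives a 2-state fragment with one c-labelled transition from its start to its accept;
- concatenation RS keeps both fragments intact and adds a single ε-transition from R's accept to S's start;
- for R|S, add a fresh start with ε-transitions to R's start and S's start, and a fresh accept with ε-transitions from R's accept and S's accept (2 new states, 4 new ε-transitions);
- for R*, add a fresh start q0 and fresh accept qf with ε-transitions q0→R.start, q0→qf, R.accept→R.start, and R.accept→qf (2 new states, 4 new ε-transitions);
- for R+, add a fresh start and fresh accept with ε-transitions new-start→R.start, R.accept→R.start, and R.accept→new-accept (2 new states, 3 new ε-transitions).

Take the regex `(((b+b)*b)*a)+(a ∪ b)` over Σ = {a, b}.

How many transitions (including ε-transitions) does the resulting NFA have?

Building bottom-up:
Each of the 6 symbol leaves contributes 1 transition (1 symbol, 0 ε).
  b+ → 4 transitions (1 symbol, 3 ε)
  b+b → 6 transitions (2 symbol, 4 ε)
  (b+b)* → 10 transitions (2 symbol, 8 ε)
  (b+b)*b → 12 transitions (3 symbol, 9 ε)
  ((b+b)*b)* → 16 transitions (3 symbol, 13 ε)
  ((b+b)*b)*a → 18 transitions (4 symbol, 14 ε)
  (((b+b)*b)*a)+ → 21 transitions (4 symbol, 17 ε)
  a ∪ b → 6 transitions (2 symbol, 4 ε)
  (((b+b)*b)*a)+(a ∪ b) → 28 transitions (6 symbol, 22 ε)

28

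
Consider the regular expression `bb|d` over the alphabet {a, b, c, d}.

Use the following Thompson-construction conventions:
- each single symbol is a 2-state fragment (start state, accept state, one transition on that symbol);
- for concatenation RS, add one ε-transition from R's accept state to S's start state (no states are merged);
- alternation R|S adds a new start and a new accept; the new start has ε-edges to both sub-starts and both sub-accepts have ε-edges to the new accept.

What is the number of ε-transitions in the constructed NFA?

5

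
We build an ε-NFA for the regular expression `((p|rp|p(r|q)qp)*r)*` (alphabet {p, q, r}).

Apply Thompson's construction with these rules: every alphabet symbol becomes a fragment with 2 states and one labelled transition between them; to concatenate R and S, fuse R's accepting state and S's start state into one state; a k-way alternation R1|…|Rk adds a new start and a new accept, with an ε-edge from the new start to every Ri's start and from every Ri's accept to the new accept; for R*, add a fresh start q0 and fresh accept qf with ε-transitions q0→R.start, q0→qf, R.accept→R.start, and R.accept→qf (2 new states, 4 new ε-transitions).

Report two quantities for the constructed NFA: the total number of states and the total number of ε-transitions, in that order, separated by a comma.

Per subexpression:
Each of the 9 symbol leaves contributes 2 states and 0 ε-transitions.
  rp : 3 states, 0 ε-transitions
  r|q : 6 states, 4 ε-transitions
  p(r|q)qp : 9 states, 4 ε-transitions
  p|rp|p(r|q)qp : 16 states, 10 ε-transitions
  (p|rp|p(r|q)qp)* : 18 states, 14 ε-transitions
  (p|rp|p(r|q)qp)*r : 19 states, 14 ε-transitions
  ((p|rp|p(r|q)qp)*r)* : 21 states, 18 ε-transitions

21, 18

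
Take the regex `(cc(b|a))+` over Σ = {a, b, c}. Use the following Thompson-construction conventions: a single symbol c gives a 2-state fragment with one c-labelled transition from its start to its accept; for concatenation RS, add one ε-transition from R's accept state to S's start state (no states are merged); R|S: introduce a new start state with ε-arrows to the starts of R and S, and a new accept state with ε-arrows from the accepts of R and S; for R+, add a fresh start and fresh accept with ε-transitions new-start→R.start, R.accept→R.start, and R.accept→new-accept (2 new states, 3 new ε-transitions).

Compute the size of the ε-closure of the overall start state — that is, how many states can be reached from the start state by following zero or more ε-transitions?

2

Work bottom-up. For each fragment F, track |ε-closure(F.start)| and whether F's accept lies in that closure (i.e. whether F accepts ε). A single-symbol fragment has closure size 1 and does not accept ε.
  b|a — |ε-closure| = 1 + 1 + 1 = 3 (the new accept is not ε-reachable since no branch accepts ε)
  cc(b|a) — |ε-closure| equals the left operand's closure size = 1 (its accept is not ε-reachable, so the closure stops there)
  (cc(b|a))+ — |ε-closure| = 1 + 1 = 2 (the body doesn't accept ε, so the new accept is not reached)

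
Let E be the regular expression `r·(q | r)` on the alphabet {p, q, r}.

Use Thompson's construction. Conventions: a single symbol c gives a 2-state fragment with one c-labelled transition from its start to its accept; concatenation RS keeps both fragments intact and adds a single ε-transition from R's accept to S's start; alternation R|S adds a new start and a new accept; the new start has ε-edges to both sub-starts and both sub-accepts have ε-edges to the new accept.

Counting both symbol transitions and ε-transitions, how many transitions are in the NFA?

Building bottom-up:
Each of the 3 symbol leaves contributes 1 transition (1 symbol, 0 ε).
  q | r → 6 transitions (2 symbol, 4 ε)
  r·(q | r) → 8 transitions (3 symbol, 5 ε)

8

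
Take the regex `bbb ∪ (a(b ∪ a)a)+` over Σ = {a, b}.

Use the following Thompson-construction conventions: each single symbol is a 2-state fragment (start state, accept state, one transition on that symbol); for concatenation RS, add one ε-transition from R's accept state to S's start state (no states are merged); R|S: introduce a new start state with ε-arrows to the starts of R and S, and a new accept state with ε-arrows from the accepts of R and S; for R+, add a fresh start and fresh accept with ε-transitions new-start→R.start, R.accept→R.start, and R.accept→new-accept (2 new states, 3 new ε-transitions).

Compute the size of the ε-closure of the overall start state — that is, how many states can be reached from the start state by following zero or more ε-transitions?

4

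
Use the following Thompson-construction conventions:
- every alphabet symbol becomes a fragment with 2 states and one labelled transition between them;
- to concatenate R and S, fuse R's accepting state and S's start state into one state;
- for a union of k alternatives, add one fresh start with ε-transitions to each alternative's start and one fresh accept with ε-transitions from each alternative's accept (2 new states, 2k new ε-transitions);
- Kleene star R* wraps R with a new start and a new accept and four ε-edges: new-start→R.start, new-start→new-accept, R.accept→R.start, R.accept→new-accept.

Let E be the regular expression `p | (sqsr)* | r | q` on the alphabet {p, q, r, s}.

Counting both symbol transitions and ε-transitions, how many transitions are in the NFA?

Recursing over subexpressions:
Each of the 7 symbol leaves contributes 1 transition (1 symbol, 0 ε).
  sqsr — 4 transitions (4 symbol, 0 ε)
  (sqsr)* — 8 transitions (4 symbol, 4 ε)
  p | (sqsr)* | r | q — 19 transitions (7 symbol, 12 ε)

19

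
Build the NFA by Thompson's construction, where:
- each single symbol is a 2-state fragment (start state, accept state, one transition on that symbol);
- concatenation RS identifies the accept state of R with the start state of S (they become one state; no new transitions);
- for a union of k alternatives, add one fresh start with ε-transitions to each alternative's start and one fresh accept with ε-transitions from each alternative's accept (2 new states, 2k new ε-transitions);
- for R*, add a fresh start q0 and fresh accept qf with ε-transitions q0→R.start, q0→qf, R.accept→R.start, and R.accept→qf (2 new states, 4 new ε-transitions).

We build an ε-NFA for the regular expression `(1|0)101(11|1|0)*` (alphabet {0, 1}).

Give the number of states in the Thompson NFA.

By structural recursion:
Each of the 9 symbol leaves contributes a 2-state fragment.
  1|0 → 6 states
  11 → 3 states
  11|1|0 → 9 states
  (11|1|0)* → 11 states
  (1|0)101(11|1|0)* → 19 states

19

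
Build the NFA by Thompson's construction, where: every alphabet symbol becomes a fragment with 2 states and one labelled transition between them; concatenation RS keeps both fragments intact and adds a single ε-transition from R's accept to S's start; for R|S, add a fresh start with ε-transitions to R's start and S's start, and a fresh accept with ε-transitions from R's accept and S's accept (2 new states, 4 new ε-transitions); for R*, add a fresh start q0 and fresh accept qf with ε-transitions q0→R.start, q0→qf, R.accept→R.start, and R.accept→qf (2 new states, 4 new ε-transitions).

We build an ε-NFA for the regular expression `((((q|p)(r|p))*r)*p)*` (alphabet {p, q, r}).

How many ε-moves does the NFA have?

23

Recursing over subexpressions:
Each of the 6 symbol leaves contributes 0 ε-transitions.
  q|p : 4 ε-transitions
  r|p : 4 ε-transitions
  (q|p)(r|p) : 9 ε-transitions
  ((q|p)(r|p))* : 13 ε-transitions
  ((q|p)(r|p))*r : 14 ε-transitions
  (((q|p)(r|p))*r)* : 18 ε-transitions
  (((q|p)(r|p))*r)*p : 19 ε-transitions
  ((((q|p)(r|p))*r)*p)* : 23 ε-transitions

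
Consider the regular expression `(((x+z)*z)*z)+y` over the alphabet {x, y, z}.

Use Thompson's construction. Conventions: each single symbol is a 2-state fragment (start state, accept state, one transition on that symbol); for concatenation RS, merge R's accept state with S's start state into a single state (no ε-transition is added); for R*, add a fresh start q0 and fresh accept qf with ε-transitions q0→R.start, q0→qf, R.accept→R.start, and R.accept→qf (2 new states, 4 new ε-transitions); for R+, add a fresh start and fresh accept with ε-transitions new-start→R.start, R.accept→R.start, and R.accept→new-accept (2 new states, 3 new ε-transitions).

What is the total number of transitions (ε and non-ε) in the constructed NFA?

19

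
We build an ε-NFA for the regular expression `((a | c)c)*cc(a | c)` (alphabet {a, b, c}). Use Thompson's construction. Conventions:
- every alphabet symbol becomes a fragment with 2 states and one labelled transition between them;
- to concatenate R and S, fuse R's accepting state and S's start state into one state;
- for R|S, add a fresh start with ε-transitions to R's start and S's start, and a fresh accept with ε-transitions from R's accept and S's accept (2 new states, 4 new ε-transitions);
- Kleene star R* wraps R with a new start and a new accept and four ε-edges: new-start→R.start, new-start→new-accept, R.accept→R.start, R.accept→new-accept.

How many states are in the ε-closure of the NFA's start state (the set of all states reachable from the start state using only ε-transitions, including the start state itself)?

5

Work bottom-up. For each fragment F, track |ε-closure(F.start)| and whether F's accept lies in that closure (i.e. whether F accepts ε). A single-symbol fragment has closure size 1 and does not accept ε.
  a | c — new start ε-reaches every alternative's start; none of them accept ε, so the new accept is not reached: |closure| = 1 + 1 + 1 = 3
  (a | c)c — |closure| equals the left operand's closure size = 3 (its accept is not ε-reachable, so the closure stops there)
  ((a | c)c)* — new start has ε-edges to the inner start and to the new accept, so |closure| = 2 + 3 = 5
  a | c — new start ε-reaches every alternative's start; none of them accept ε, so the new accept is not reached: |closure| = 1 + 1 + 1 = 3
  ((a | c)c)*cc(a | c) — the left operand accepts ε, so the closure extends into the next operand (the shared merged state is already counted); |closure| = 5 + (1−1) = 5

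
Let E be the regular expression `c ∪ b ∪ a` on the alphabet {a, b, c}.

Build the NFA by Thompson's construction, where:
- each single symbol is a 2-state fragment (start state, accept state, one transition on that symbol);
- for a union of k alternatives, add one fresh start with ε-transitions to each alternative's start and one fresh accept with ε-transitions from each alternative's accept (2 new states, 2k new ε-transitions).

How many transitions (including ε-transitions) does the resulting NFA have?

9

Bottom-up over the parse tree:
Each of the 3 symbol leaves contributes 1 transition (1 symbol, 0 ε).
  c ∪ b ∪ a : 9 transitions (3 symbol, 6 ε)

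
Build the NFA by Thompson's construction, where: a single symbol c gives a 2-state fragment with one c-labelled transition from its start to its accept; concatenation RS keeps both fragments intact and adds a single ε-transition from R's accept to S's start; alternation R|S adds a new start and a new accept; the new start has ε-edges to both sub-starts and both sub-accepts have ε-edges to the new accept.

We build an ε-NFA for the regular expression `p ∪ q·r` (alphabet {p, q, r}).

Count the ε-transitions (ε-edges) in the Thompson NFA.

By structural recursion:
Each of the 3 symbol leaves contributes 0 ε-transitions.
  q·r : 1 ε-transition
  p ∪ q·r : 5 ε-transitions

5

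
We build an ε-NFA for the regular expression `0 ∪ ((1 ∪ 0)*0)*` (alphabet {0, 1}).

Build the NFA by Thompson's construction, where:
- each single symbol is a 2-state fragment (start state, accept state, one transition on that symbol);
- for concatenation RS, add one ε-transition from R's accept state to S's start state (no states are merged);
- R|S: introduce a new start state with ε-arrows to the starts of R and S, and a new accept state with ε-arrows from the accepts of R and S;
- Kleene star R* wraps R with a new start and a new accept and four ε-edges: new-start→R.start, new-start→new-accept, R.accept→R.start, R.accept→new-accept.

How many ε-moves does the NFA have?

17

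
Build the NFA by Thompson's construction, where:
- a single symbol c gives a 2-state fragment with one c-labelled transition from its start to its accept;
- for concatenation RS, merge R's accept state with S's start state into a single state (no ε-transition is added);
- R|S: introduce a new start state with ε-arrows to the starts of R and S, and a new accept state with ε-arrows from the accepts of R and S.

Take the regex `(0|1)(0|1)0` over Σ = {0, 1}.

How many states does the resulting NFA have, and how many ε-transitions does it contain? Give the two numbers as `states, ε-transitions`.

Per subexpression:
Each of the 5 symbol leaves contributes 2 states and 0 ε-transitions.
  0|1 = 6 states, 4 ε-transitions
  0|1 = 6 states, 4 ε-transitions
  (0|1)(0|1)0 = 12 states, 8 ε-transitions

12, 8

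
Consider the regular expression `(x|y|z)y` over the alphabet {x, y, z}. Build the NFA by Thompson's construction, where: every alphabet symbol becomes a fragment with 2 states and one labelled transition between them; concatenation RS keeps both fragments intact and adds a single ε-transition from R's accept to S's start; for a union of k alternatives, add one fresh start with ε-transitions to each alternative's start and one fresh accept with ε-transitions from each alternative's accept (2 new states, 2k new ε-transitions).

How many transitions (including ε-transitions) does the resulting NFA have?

11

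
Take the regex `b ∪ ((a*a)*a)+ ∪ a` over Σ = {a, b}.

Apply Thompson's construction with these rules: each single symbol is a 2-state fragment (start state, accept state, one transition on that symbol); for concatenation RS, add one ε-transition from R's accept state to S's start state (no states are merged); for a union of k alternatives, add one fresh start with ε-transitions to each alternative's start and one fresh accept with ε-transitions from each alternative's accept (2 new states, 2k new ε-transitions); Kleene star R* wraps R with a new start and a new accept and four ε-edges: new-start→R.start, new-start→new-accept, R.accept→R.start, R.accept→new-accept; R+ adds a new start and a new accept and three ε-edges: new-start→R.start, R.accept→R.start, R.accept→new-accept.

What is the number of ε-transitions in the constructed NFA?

19

Per subexpression:
Each of the 5 symbol leaves contributes 0 ε-transitions.
  a* : 4 ε-transitions
  a*a : 5 ε-transitions
  (a*a)* : 9 ε-transitions
  (a*a)*a : 10 ε-transitions
  ((a*a)*a)+ : 13 ε-transitions
  b ∪ ((a*a)*a)+ ∪ a : 19 ε-transitions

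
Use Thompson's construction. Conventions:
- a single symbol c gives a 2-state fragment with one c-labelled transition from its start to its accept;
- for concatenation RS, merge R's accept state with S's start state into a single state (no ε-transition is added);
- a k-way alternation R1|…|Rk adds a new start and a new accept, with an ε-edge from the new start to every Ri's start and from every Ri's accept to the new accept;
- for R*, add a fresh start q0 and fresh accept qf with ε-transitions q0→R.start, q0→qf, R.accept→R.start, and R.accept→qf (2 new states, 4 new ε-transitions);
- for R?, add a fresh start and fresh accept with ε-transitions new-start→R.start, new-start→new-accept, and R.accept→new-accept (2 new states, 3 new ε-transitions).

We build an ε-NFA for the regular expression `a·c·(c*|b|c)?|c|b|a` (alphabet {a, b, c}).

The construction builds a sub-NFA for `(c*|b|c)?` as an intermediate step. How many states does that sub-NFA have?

Fragment for `(c*|b|c)?`:
Each of the 3 symbol leaves contributes a 2-state fragment.
  c* = 4 states
  c*|b|c = 10 states
  (c*|b|c)? = 12 states

12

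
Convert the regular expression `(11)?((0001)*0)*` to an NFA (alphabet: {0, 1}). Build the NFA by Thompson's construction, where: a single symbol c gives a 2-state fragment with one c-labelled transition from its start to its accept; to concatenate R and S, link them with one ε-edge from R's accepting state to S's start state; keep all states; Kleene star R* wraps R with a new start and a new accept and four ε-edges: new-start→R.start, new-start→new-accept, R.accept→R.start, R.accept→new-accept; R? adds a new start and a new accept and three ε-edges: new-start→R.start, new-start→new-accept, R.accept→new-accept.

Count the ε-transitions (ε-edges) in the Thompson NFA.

17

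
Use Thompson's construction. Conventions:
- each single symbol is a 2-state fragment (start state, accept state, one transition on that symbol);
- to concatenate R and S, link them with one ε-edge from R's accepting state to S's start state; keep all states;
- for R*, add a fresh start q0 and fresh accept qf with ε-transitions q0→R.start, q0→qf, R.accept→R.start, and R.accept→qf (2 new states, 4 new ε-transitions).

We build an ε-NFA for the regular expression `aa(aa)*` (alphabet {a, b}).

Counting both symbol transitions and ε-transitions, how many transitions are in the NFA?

Per subexpression:
Each of the 4 symbol leaves contributes 1 transition (1 symbol, 0 ε).
  aa → 3 transitions (2 symbol, 1 ε)
  (aa)* → 7 transitions (2 symbol, 5 ε)
  aa(aa)* → 11 transitions (4 symbol, 7 ε)

11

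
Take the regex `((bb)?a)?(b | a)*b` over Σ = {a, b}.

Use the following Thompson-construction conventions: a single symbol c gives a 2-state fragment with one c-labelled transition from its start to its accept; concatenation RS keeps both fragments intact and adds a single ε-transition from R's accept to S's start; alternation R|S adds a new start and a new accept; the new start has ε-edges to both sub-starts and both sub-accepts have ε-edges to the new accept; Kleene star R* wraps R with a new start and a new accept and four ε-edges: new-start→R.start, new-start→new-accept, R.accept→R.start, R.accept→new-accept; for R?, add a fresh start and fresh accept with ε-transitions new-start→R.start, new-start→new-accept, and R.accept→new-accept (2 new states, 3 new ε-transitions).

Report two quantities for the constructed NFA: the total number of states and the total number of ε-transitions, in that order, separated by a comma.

Building bottom-up:
Each of the 6 symbol leaves contributes 2 states and 0 ε-transitions.
  bb : 4 states, 1 ε-transition
  (bb)? : 6 states, 4 ε-transitions
  (bb)?a : 8 states, 5 ε-transitions
  ((bb)?a)? : 10 states, 8 ε-transitions
  b | a : 6 states, 4 ε-transitions
  (b | a)* : 8 states, 8 ε-transitions
  ((bb)?a)?(b | a)*b : 20 states, 18 ε-transitions

20, 18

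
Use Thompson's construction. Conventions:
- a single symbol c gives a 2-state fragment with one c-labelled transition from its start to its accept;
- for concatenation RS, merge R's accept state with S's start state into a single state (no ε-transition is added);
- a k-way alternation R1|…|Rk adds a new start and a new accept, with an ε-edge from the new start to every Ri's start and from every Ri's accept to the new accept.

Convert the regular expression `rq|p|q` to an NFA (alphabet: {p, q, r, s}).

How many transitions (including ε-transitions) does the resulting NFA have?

10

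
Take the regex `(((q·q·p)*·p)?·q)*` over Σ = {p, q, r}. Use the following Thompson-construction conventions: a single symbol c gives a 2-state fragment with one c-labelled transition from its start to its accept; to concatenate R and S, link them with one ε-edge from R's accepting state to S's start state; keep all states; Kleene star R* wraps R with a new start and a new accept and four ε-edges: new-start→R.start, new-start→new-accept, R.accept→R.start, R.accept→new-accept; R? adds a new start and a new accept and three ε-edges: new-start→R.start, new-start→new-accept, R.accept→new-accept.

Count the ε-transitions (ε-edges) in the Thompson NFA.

Per subexpression:
Each of the 5 symbol leaves contributes 0 ε-transitions.
  q·q·p — 2 ε-transitions
  (q·q·p)* — 6 ε-transitions
  (q·q·p)*·p — 7 ε-transitions
  ((q·q·p)*·p)? — 10 ε-transitions
  ((q·q·p)*·p)?·q — 11 ε-transitions
  (((q·q·p)*·p)?·q)* — 15 ε-transitions

15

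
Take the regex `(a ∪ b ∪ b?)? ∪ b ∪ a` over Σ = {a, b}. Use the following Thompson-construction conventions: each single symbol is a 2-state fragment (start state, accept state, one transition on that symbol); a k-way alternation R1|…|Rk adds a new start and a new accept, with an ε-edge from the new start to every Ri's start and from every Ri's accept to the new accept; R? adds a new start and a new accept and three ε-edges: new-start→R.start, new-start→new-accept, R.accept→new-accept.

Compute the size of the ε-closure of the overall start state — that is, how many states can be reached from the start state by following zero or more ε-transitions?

13

Work bottom-up. For each fragment F, track |ε-closure(F.start)| and whether F's accept lies in that closure (i.e. whether F accepts ε). A single-symbol fragment has closure size 1 and does not accept ε.
  b? — |ε-closure| = 1 (new start) + 1 (body) + 1 (new accept, via ε) = 3
  a ∪ b ∪ b? — |ε-closure| = 1 (new start) + (1 + 1 + 3) + 1 (new accept, since some branch ε-reaches its own accept) = 7
  (a ∪ b ∪ b?)? — |ε-closure| = 1 (new start) + 7 (body) + 1 (new accept, via ε) = 9
  (a ∪ b ∪ b?)? ∪ b ∪ a — new start ε-reaches every alternative's start; at least one alternative accepts ε, so the union's new accept is reached too: |ε-closure| = 1 + 9 + 1 + 1 + 1 = 13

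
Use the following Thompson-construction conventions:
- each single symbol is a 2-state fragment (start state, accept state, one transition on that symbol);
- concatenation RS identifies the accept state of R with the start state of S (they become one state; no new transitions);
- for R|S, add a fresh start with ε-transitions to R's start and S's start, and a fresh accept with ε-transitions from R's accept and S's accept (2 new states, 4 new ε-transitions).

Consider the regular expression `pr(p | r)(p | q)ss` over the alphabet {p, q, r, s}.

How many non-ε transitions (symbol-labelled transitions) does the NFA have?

Per subexpression:
Each of the 8 symbol leaves contributes exactly 1 symbol transition.
  p | r → 2 symbol transitions
  p | q → 2 symbol transitions
  pr(p | r)(p | q)ss → 8 symbol transitions

8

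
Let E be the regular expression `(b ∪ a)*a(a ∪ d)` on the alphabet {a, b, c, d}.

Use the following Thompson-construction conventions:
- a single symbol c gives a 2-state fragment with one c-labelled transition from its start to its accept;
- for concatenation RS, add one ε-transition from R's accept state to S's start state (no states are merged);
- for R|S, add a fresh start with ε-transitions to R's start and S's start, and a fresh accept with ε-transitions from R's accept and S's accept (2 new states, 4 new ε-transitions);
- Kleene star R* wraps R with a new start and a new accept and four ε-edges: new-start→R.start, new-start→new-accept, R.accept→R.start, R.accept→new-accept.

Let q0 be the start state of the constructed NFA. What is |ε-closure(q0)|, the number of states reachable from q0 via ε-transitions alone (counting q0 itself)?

6

Let C(F) = |ε-closure(F.start)| within fragment F, and note whether F accepts ε. Symbol fragments have C = 1 and do not accept ε. Then:
  b ∪ a → C = 1 + 1 + 1 = 3 (the new accept is not ε-reachable since no branch accepts ε)
  (b ∪ a)* → the star's fresh start ε-reaches both the body's start and the fresh accept: C = 2 + 3 = 5
  a ∪ d → C = 1 + 1 + 1 = 3 (the new accept is not ε-reachable since no branch accepts ε)
  (b ∪ a)*a(a ∪ d) → the left operand accepts ε, so the closure extends into the next operand (via the concat ε-link); C = 5 + 1 = 6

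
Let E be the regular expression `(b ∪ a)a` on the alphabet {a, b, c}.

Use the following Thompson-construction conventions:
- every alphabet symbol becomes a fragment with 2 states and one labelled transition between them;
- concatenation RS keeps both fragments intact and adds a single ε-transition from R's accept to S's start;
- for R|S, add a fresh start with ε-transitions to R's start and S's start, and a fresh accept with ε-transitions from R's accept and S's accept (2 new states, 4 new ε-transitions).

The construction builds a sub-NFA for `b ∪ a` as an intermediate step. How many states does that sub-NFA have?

6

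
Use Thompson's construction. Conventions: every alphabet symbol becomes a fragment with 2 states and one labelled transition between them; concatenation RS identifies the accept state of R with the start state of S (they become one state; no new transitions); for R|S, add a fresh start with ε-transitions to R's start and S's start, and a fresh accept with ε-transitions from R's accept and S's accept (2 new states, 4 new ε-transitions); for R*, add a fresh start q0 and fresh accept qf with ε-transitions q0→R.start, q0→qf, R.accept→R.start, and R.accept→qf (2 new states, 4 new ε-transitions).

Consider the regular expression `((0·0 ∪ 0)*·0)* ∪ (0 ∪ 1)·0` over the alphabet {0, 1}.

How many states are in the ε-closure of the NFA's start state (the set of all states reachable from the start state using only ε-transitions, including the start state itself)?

Let C(F) = |ε-closure(F.start)| within fragment F, and note whether F accepts ε. Symbol fragments have C = 1 and do not accept ε. Then:
  0·0 → same as the first factor's closure: |closure| = 1
  0·0 ∪ 0 → new start ε-reaches every alternative's start; none of them accept ε, so the new accept is not reached: |closure| = 1 + 1 + 1 = 3
  (0·0 ∪ 0)* → |closure| = 1 (new start) + 3 (body) + 1 (new accept) = 5
  (0·0 ∪ 0)*·0 → |closure| = 5 + (1−1) = 5 (closure spills across the concat boundary because the left factor accepts ε)
  ((0·0 ∪ 0)*·0)* → new start has ε-edges to the inner start and to the new accept, so |closure| = 2 + 5 = 7
  0 ∪ 1 → new start ε-reaches every alternative's start; none of them accept ε, so the new accept is not reached: |closure| = 1 + 1 + 1 = 3
  (0 ∪ 1)·0 → same as the first factor's closure: |closure| = 3
  ((0·0 ∪ 0)*·0)* ∪ (0 ∪ 1)·0 → new start ε-reaches every alternative's start; at least one alternative accepts ε, so the union's new accept is reached too: |closure| = 1 + 7 + 3 + 1 = 12

12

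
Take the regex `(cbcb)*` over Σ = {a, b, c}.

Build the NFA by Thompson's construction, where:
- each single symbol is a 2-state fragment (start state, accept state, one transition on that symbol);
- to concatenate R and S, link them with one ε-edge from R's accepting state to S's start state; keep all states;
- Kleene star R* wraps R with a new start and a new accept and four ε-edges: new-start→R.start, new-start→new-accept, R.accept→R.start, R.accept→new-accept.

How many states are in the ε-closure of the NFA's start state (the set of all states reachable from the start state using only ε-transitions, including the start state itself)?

3

Let C(F) = |ε-closure(F.start)| within fragment F, and note whether F accepts ε. Symbol fragments have C = 1 and do not accept ε. Then:
  cbcb : same as the first factor's closure: |ε-closure| = 1
  (cbcb)* : the star's fresh start ε-reaches both the body's start and the fresh accept: |ε-closure| = 2 + 1 = 3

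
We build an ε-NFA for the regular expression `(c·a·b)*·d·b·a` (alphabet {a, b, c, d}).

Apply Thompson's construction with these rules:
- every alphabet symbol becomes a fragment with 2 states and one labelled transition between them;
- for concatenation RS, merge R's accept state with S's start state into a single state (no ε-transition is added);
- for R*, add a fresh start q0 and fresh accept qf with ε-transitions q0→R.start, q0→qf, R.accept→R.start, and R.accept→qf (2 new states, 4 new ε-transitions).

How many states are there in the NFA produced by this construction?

Building bottom-up:
Each of the 6 symbol leaves contributes a 2-state fragment.
  c·a·b — 4 states
  (c·a·b)* — 6 states
  (c·a·b)*·d·b·a — 9 states

9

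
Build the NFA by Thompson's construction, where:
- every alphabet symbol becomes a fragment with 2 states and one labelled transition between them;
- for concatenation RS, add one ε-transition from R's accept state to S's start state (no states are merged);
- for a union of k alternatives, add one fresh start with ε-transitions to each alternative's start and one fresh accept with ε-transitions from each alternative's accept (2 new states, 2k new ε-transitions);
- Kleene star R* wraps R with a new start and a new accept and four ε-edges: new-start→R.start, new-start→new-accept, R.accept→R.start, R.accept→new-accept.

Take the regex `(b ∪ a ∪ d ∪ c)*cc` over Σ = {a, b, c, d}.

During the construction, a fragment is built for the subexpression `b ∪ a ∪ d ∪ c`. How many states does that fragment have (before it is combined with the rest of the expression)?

Fragment for `b ∪ a ∪ d ∪ c`:
Each of the 4 symbol leaves contributes a 2-state fragment.
  b ∪ a ∪ d ∪ c → 10 states

10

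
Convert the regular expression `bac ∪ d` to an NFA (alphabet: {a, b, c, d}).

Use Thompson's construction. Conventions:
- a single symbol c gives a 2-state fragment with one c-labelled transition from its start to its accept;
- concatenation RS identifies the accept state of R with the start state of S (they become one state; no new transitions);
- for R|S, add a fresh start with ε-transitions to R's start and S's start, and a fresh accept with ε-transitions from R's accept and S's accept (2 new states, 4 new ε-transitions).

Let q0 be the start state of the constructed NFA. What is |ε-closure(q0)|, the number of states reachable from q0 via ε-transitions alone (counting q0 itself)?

3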